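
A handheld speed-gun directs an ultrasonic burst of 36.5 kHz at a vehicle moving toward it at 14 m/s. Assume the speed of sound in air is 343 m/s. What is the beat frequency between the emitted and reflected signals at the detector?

3106 Hz

The vehicle first receives the wave as a moving observer: f₁ = f₀ · (v + u)/v = 36.5 × (343 + 14)/343 ≈ 37.99 kHz.
The reflection then acts as a moving source: f₂ = f₁ · v/(v − u) ≈ 39.61 kHz.
Equivalently f₂ = f₀ · (v + u)/(v − u).
Beat frequency (with f₀ = 36500 Hz): |f₂ − f₀| = 2u·f₀/(v − u) = 2 × 14 × 36500/329 ≈ 3106 Hz.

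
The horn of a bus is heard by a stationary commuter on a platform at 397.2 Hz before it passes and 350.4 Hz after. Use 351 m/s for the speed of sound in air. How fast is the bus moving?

22.0 m/s

f₁/f₂ = (v + v_s)/(v − v_s), so v_s = v · (f₁ − f₂)/(f₁ + f₂).
v_s = 351 × (397.2 − 350.4)/(397.2 + 350.4) = 351 × 46.8/747.6 ≈ 22.0 m/s.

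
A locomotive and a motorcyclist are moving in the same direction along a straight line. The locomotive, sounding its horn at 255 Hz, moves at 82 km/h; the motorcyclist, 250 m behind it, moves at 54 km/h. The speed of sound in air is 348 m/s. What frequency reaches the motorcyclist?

250 Hz

82 km/h = 22.78 m/s; 54 km/h = 15 m/s.
The motorcyclist is behind, so the locomotive is moving away from it while the motorcyclist is moving toward the locomotive.
General Doppler shift: f' = f · (v + v_o)/(v + v_s).
f' = 255 × (348 + 15)/(348 + 22.78) = 255 × 363/370.78 ≈ 250 Hz.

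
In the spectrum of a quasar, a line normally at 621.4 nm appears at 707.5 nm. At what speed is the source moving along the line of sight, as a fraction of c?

0.129

λ'/λ₀ = 1.1386 > 1 (redshift), so the source is receding.
λ'/λ₀ = √((1 + β)/(1 − β)) for a receding source ⇒ β = (r² − 1)/(r² + 1) with r = λ'/λ₀.
β = (1.2963 − 1)/(1.2963 + 1) ≈ 0.129.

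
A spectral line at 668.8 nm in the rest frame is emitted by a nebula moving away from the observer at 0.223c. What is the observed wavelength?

839.1 nm

Relativistic Doppler for wavelength: λ' = λ₀ · √((1 + β)/(1 − β)).
λ' = 668.8 × √(1.2230/0.7770) = 668.8 × 1.25459 ≈ 839.1 nm.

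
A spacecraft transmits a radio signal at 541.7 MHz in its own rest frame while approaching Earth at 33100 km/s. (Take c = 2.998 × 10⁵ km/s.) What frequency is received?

605.2 MHz

β = v/c = 33100/299800 = 0.1104.
Relativistic Doppler for frequency: f' = f₀ · √((1 + β)/(1 − β)).
f' = 541.7 × √(1.1104/0.8896) = 541.7 × 1.11724 ≈ 605.2 MHz.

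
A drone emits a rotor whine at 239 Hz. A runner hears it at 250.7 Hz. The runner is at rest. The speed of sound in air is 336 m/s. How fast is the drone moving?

f' > f, so the drone is approaching.
f' = f · v/(v − v_s) ⇒ v_s = v · |1 − f/f'|.
v_s = 336 × |1 − 239/250.7| = 336 × 0.04667 ≈ 15.7 m/s.

15.7 m/s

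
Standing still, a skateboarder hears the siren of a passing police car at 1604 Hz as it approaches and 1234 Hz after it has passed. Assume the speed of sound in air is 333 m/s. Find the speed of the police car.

43 m/s

f₁/f₂ = (v + v_s)/(v − v_s), so v_s = v · (f₁ − f₂)/(f₁ + f₂).
v_s = 333 × (1604 − 1234)/(1604 + 1234) = 333 × 370/2838 ≈ 43 m/s.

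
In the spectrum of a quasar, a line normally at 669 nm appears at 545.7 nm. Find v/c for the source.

0.201

λ'/λ₀ = 0.8157 < 1 (blueshift), so the source is approaching.
λ'/λ₀ = √((1 − β)/(1 + β)) for an approaching source ⇒ β = (1 − r²)/(1 + r²) with r = λ'/λ₀.
β = (1 − 0.6654)/(1 + 0.6654) ≈ 0.201.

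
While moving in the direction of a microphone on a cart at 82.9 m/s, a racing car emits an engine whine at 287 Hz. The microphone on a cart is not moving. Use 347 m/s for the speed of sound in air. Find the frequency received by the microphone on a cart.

Only the source moves, toward the listener, so f' = f · v/(v − v_s).
f' = 287 × 347/(347 − 82.9) = 287 × 347/264.1 ≈ 377 Hz.

377 Hz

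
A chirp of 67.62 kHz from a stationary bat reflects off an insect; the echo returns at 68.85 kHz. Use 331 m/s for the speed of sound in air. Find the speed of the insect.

Double Doppler shift off a moving reflector: f₂ = f₀ · (v + u)/(v − u) (u > 0 toward emitter).
Rearranging, u = v · (f₂ − f₀)/(f₂ + f₀) = 331 × 1.23/136.47 ≈ 2.98 m/s.
So the insect is moving at 2.98 m/s toward the emitter.

2.98 m/s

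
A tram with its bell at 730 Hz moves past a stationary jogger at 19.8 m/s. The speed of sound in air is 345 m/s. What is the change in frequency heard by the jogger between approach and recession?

Approaching: f₁ = f · v/(v − v_s) = 730 × 345/325.2 ≈ 774.4 Hz.
Receding: f₂ = f · v/(v + v_s) = 730 × 345/364.8 ≈ 690.4 Hz.
Drop: f₁ − f₂ = 2f·v·v_s/(v² − v_s²) = 2 × 730 × 345 × 19.8/(345² − 19.8²) ≈ 84.1 Hz.

84.1 Hz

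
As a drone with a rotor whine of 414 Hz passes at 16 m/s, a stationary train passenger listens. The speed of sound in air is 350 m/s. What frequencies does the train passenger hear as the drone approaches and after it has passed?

434 Hz approaching; 396 Hz receding

Approaching: f₁ = f · v/(v − v_s) = 414 × 350/334 ≈ 434 Hz.
Receding: f₂ = f · v/(v + v_s) = 414 × 350/366 ≈ 396 Hz.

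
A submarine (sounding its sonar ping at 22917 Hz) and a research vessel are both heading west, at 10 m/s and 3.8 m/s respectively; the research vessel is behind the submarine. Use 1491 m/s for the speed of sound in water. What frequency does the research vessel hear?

22822 Hz

The research vessel is behind, so the submarine is moving away from it while the research vessel is moving toward the submarine.
General Doppler shift: f' = f · (v + v_o)/(v + v_s).
f' = 22917 × (1491 + 3.8)/(1491 + 10) = 22917 × 1494.8/1501 ≈ 22822 Hz.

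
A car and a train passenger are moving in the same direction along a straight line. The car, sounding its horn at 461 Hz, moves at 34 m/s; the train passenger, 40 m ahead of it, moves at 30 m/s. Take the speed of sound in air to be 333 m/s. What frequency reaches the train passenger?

The train passenger is ahead, so the car is moving toward it while the train passenger is moving away from the car.
General Doppler shift: f' = f · (v − v_o)/(v − v_s).
f' = 461 × (333 − 30)/(333 − 34) = 461 × 303/299 ≈ 467 Hz.

467 Hz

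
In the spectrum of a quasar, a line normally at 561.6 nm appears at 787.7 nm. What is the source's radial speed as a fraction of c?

λ'/λ₀ = 1.4026 > 1 (redshift), so the source is receding.
λ'/λ₀ = √((1 + β)/(1 − β)) for a receding source ⇒ β = (r² − 1)/(r² + 1) with r = λ'/λ₀.
β = (1.9673 − 1)/(1.9673 + 1) ≈ 0.326.

0.326c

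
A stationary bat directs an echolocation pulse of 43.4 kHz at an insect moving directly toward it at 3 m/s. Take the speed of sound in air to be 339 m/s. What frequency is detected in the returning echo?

The insect first receives the wave as a moving observer: f₁ = f₀ · (v + u)/v = 43.4 × (339 + 3)/339 ≈ 43.8 kHz.
On reflection it acts as a source moving toward the stationary detector: f₂ = f₁ · v/(v − u) = 43.8 × 339/336 ≈ 44.2 kHz.
Equivalently f₂ = f₀ · (v + u)/(v − u).

44.2 kHz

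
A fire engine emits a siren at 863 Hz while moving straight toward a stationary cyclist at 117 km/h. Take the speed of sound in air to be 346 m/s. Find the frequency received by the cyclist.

952 Hz

117 km/h = 32.5 m/s.
Only the source moves, toward the listener, so f' = f · v/(v − v_s).
f' = 863 × 346/(346 − 32.5) = 863 × 346/313.5 ≈ 952 Hz.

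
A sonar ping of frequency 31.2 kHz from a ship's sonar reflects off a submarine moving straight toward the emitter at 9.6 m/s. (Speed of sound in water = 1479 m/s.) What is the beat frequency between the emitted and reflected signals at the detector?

At the submarine (a moving observer), f₁ = f₀ · (v + u)/v = 31.2 × 1488.6/1479 ≈ 31.403 kHz.
On reflection it acts as a source moving toward the stationary detector: f₂ = f₁ · v/(v − u) = 31.403 × 1479/1469.4 ≈ 31.608 kHz.
Equivalently f₂ = f₀ · (v + u)/(v − u).
Beat frequency (with f₀ = 31200 Hz): |f₂ − f₀| = 2u·f₀/(v − u) = 2 × 9.6 × 31200/1469.4 ≈ 408 Hz.

408 Hz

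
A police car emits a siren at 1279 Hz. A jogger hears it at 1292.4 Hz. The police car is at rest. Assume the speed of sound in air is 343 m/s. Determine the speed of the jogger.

3.6 m/s

f' > f, so the jogger is approaching.
f' = f · (v + v_o)/v ⇒ v_o = v · |f'/f − 1|.
v_o = 343 × |1292.4/1279 − 1| = 343 × 0.01048 ≈ 3.6 m/s.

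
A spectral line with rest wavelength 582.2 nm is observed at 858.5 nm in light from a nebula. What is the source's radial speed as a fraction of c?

λ'/λ₀ = 1.4746 > 1 (redshift), so the source is receding.
λ'/λ₀ = √((1 + β)/(1 − β)) for a receding source ⇒ β = (r² − 1)/(r² + 1) with r = λ'/λ₀.
β = (2.1744 − 1)/(2.1744 + 1) ≈ 0.370.

0.370c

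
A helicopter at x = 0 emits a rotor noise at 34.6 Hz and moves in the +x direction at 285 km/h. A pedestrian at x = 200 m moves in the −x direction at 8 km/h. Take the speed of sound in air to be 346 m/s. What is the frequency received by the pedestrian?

285 km/h = 79.17 m/s; 8 km/h = 2.222 m/s.
The observer lies on the +x side, so the source is heading toward the observer and the observer is heading toward the source.
General Doppler shift: f' = f · (v + v_o)/(v − v_s).
f' = 34.6 × (346 + 2.222)/(346 − 79.17) = 34.6 × 348.22/266.83 ≈ 45.2 Hz.

45.2 Hz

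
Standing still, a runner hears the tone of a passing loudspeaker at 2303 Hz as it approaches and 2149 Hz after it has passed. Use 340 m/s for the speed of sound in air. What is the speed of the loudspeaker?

f₁/f₂ = (v + v_s)/(v − v_s), so v_s = v · (f₁ − f₂)/(f₁ + f₂).
v_s = 340 × (2303 − 2149)/(2303 + 2149) = 340 × 154/4452 ≈ 11.8 m/s.

11.8 m/s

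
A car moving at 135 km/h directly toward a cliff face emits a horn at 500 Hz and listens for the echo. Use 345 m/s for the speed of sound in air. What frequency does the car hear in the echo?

135 km/h = 37.5 m/s.
The cliff face receives the sound from a moving source: f₁ = f₀ · v/(v − v_e) = 500 × 345/307.5 ≈ 561 Hz.
On the return leg the car is a moving observer: f₂ = f₁ · (v + v_e)/v = 561 × 382.5/345 ≈ 622 Hz.
Equivalently f₂ = f₀ · (v + v_e)/(v − v_e).

622 Hz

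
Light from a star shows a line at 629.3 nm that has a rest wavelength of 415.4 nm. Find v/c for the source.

λ'/λ₀ = 1.5149 > 1 (redshift), so the source is receding.
λ'/λ₀ = √((1 + β)/(1 − β)) for a receding source ⇒ β = (r² − 1)/(r² + 1) with r = λ'/λ₀.
β = (2.2950 − 1)/(2.2950 + 1) ≈ 0.393.

0.393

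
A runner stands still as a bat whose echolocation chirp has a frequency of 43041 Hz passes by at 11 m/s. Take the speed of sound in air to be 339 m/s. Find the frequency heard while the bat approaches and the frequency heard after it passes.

44484 Hz approaching; 41688 Hz receding

Approaching: f₁ = f · v/(v − v_s) = 43041 × 339/328 ≈ 44484 Hz.
Receding: f₂ = f · v/(v + v_s) = 43041 × 339/350 ≈ 41688 Hz.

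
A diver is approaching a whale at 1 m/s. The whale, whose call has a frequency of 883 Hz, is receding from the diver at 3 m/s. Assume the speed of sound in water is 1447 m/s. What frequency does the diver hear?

882 Hz

General Doppler shift: f' = f · (v + v_o)/(v + v_s).
f' = 883 × (1447 + 1)/(1447 + 3) = 883 × 1448/1450 ≈ 882 Hz.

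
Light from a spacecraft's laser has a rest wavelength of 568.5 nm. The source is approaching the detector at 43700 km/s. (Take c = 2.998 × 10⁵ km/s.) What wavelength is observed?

β = v/c = 43700/299800 = 0.1458.
Relativistic Doppler for wavelength: λ' = λ₀ · √((1 − β)/(1 + β)).
λ' = 568.5 × √(0.8542/1.1458) = 568.5 × 0.86346 ≈ 490.9 nm.

490.9 nm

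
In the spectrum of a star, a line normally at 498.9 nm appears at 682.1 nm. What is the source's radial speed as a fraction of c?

0.303c

λ'/λ₀ = 1.3672 > 1 (redshift), so the source is receding.
λ'/λ₀ = √((1 + β)/(1 − β)) for a receding source ⇒ β = (r² − 1)/(r² + 1) with r = λ'/λ₀.
β = (1.8693 − 1)/(1.8693 + 1) ≈ 0.303.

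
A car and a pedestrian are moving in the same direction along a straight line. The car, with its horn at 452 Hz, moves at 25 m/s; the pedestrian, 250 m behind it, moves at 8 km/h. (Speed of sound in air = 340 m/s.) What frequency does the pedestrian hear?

8 km/h = 2.222 m/s.
The pedestrian is behind, so the car is moving away from it while the pedestrian is moving toward the car.
Both move, so f' = f · (v + v_o)/(v + v_s).
f' = 452 × (340 + 2.222)/(340 + 25) = 452 × 342.22/365 ≈ 424 Hz.

424 Hz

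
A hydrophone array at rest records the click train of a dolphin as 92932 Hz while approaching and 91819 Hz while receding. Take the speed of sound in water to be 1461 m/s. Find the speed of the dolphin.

f₁/f₂ = (v + v_s)/(v − v_s), so v_s = v · (f₁ − f₂)/(f₁ + f₂).
v_s = 1461 × (92932 − 91819)/(92932 + 91819) = 1461 × 1113/184751 ≈ 8.8 m/s.

8.8 m/s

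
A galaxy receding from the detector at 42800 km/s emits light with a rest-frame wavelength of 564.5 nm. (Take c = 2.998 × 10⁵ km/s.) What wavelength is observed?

β = v/c = 42800/299800 = 0.1428.
Relativistic Doppler for wavelength: λ' = λ₀ · √((1 + β)/(1 − β)).
λ' = 564.5 × √(1.1428/0.8572) = 564.5 × 1.15459 ≈ 651.8 nm.

651.8 nm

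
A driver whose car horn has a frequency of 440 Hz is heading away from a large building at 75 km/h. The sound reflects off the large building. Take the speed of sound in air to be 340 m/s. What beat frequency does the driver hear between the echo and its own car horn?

50.8 Hz

75 km/h = 20.83 m/s.
The large building receives the sound from a moving source: f₁ = f₀ · v/(v + v_e) = 440 × 340/360.83 ≈ 414.6 Hz.
On the return leg the driver is a moving observer: f₂ = f₁ · (v − v_e)/v = 414.6 × 319.17/340 ≈ 389.2 Hz.
Equivalently f₂ = f₀ · (v − v_e)/(v + v_e).
Beat against the emitted tone: |f₂ − f₀| = 2v_e·f₀/(v + v_e) = 2 × 20.83 × 440/360.83 ≈ 50.8 Hz.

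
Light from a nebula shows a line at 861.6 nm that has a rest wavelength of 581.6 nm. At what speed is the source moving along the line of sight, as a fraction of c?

0.374

λ'/λ₀ = 1.4814 > 1 (redshift), so the source is receding.
λ'/λ₀ = √((1 + β)/(1 − β)) for a receding source ⇒ β = (r² − 1)/(r² + 1) with r = λ'/λ₀.
β = (2.1946 − 1)/(2.1946 + 1) ≈ 0.374.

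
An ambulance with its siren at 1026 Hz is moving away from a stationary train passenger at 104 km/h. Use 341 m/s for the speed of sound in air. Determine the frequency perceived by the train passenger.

946 Hz

104 km/h = 28.89 m/s.
Only the source moves, away from the listener, so f' = f · v/(v + v_s).
f' = 1026 × 341/(341 + 28.89) = 1026 × 341/369.9 ≈ 946 Hz.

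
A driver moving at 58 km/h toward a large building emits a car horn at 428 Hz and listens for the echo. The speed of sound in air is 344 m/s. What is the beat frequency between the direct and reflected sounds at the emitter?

58 km/h = 16.11 m/s.
The large building receives the sound from a moving source: f₁ = f₀ · v/(v − v_e) = 428 × 344/327.89 ≈ 449.0 Hz.
On the return leg the driver is a moving observer: f₂ = f₁ · (v + v_e)/v = 449.0 × 360.11/344 ≈ 470.1 Hz.
Equivalently f₂ = f₀ · (v + v_e)/(v − v_e).
Beat against the emitted tone: |f₂ − f₀| = 2v_e·f₀/(v − v_e) = 2 × 16.11 × 428/327.89 ≈ 42.1 Hz.

42.1 Hz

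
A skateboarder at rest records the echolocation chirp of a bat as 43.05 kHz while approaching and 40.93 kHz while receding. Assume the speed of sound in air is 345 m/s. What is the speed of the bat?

f₁/f₂ = (v + v_s)/(v − v_s), so v_s = v · (f₁ − f₂)/(f₁ + f₂).
v_s = 345 × (43.05 − 40.93)/(43.05 + 40.93) = 345 × 2.12/83.98 ≈ 8.7 m/s.

8.7 m/s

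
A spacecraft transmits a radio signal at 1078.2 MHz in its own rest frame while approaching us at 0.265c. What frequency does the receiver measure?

1414.5 MHz

Relativistic Doppler for frequency: f' = f₀ · √((1 + β)/(1 − β)).
f' = 1078.2 × √(1.2650/0.7350) = 1078.2 × 1.31190 ≈ 1414.5 MHz.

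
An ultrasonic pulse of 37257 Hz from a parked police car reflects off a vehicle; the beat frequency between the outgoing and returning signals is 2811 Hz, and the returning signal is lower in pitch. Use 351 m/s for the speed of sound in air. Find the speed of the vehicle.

13.8 m/s

Double Doppler shift off a moving reflector: f₂ = f₀ · (v + u)/(v − u) (u > 0 toward emitter).
Returning signal is lower, so f₂ = f₀ − Δf = 37257 − 2811 = 34446 Hz.
Rearranging, u = v · (f₂ − f₀)/(f₂ + f₀) = 351 × -2811/71703 ≈ -13.8 m/s.
So the vehicle is moving at 13.8 m/s away from the emitter.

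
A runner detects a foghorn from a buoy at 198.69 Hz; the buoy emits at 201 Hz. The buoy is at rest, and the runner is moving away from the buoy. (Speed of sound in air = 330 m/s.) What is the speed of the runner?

f' = f · (v − v_o)/v ⇒ v_o = v · |f'/f − 1|.
v_o = 330 × |198.69/201 − 1| = 330 × 0.01149 ≈ 3.8 m/s.

3.8 m/s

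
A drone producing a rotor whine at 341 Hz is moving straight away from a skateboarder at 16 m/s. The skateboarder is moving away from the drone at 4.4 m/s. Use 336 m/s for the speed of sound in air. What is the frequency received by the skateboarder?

With source receding and observer receding, f' = f · (v − v_o)/(v + v_s).
f' = 341 × (336 − 4.4)/(336 + 16) = 341 × 331.6/352 ≈ 321 Hz.

321 Hz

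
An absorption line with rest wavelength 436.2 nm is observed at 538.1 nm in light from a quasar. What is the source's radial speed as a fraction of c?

λ'/λ₀ = 1.2336 > 1 (redshift), so the source is receding.
λ'/λ₀ = √((1 + β)/(1 − β)) for a receding source ⇒ β = (r² − 1)/(r² + 1) with r = λ'/λ₀.
β = (1.5218 − 1)/(1.5218 + 1) ≈ 0.207.

0.207c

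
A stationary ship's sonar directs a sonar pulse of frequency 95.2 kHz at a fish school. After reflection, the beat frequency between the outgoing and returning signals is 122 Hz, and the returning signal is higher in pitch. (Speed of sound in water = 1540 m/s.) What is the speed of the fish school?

0.99 m/s

Double Doppler shift off a moving reflector: f₂ = f₀ · (v + u)/(v − u) (u > 0 toward emitter).
Returning signal is higher, so f₂ = f₀ + Δf = 95200 + 122 = 95322 Hz.
Rearranging, u = v · (f₂ − f₀)/(f₂ + f₀) = 1540 × 122/190522 ≈ 0.99 m/s.
So the fish school is moving at 0.99 m/s toward the emitter.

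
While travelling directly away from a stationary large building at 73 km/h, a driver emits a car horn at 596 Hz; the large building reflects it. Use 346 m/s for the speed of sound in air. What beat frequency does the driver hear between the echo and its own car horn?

66 Hz

73 km/h = 20.28 m/s.
The large building receives the sound from a moving source: f₁ = f₀ · v/(v + v_e) = 596 × 346/366.28 ≈ 563.0 Hz.
On the return leg the driver is a moving observer: f₂ = f₁ · (v − v_e)/v = 563.0 × 325.72/346 ≈ 530.0 Hz.
Beat against the emitted tone: |f₂ − f₀| = 2v_e·f₀/(v + v_e) = 2 × 20.28 × 596/366.28 ≈ 66 Hz.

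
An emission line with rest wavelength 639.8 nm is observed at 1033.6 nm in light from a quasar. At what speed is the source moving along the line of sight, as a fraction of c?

0.446

λ'/λ₀ = 1.6155 > 1 (redshift), so the source is receding.
λ'/λ₀ = √((1 + β)/(1 − β)) for a receding source ⇒ β = (r² − 1)/(r² + 1) with r = λ'/λ₀.
β = (2.6099 − 1)/(2.6099 + 1) ≈ 0.446.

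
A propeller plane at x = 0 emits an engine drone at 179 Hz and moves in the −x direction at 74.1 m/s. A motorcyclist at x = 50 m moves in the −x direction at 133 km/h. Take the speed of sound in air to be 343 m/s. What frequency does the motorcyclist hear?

163 Hz

133 km/h = 36.94 m/s.
The observer lies on the +x side, so the source is heading away from the observer and the observer is heading toward the source.
Both move, so f' = f · (v + v_o)/(v + v_s).
f' = 179 × (343 + 36.94)/(343 + 74.1) = 179 × 379.94/417.1 ≈ 163 Hz.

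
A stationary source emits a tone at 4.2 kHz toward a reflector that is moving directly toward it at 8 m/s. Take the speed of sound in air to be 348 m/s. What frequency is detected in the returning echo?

The reflector first receives the wave as a moving observer: f₁ = f₀ · (v + u)/v = 4.2 × (348 + 8)/348 ≈ 4.30 kHz.
On reflection it acts as a source moving toward the stationary detector: f₂ = f₁ · v/(v − u) = 4.30 × 348/340 ≈ 4.40 kHz.
Equivalently f₂ = f₀ · (v + u)/(v − u).

4.40 kHz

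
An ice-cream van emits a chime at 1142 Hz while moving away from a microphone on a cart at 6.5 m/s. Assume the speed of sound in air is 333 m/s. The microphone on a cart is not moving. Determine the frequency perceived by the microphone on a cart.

1120 Hz

Moving source, stationary observer: f' = f · v/(v + v_s) since the source is receding.
f' = 1142 × 333/(333 + 6.5) = 1142 × 333/339.5 ≈ 1120 Hz.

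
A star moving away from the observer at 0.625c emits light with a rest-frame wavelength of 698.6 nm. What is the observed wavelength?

Relativistic Doppler for wavelength: λ' = λ₀ · √((1 + β)/(1 − β)).
λ' = 698.6 × √(1.6250/0.3750) = 698.6 × 2.08167 ≈ 1454.3 nm.

1454.3 nm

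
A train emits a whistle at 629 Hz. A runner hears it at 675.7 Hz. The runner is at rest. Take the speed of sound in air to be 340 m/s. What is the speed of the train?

23.5 m/s

f' > f, so the train is approaching.
f' = f · v/(v − v_s) ⇒ v_s = v · |1 − f/f'|.
v_s = 340 × |1 − 629/675.7| = 340 × 0.06911 ≈ 23.5 m/s.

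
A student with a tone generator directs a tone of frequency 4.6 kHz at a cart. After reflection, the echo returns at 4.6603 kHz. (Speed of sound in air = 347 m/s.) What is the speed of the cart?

2.26 m/s

Double Doppler shift off a moving reflector: f₂ = f₀ · (v + u)/(v − u) (u > 0 toward emitter).
Rearranging, u = v · (f₂ − f₀)/(f₂ + f₀) = 347 × 0.0603/9.2603 ≈ 2.26 m/s.
So the cart is moving at 2.26 m/s toward the emitter.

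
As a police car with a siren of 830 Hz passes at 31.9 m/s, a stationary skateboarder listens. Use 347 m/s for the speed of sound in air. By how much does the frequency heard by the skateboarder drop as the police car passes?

154 Hz

Approaching: f₁ = f · v/(v − v_s) = 830 × 347/315.1 ≈ 914 Hz.
Receding: f₂ = f · v/(v + v_s) = 830 × 347/378.9 ≈ 760 Hz.
Drop: f₁ − f₂ = 2f·v·v_s/(v² − v_s²) = 2 × 830 × 347 × 31.9/(347² − 31.9²) ≈ 154 Hz.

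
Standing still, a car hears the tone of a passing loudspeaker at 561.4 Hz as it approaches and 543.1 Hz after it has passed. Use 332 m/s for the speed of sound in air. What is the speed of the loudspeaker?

5.5 m/s

f₁/f₂ = (v + v_s)/(v − v_s), so v_s = v · (f₁ − f₂)/(f₁ + f₂).
v_s = 332 × (561.4 − 543.1)/(561.4 + 543.1) = 332 × 18.3/1104.5 ≈ 5.5 m/s.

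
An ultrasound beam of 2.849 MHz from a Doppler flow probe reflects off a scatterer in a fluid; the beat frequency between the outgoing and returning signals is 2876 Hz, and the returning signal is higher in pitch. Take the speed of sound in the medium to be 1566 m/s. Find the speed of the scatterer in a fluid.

0.79 m/s

Double Doppler shift off a moving reflector: f₂ = f₀ · (v + u)/(v − u) (u > 0 toward emitter).
Returning signal is higher, so f₂ = f₀ + Δf = 2849000 + 2876 = 2851876 Hz.
Rearranging, u = v · (f₂ − f₀)/(f₂ + f₀) = 1566 × 2876/5700876 ≈ 0.79 m/s.
So the scatterer in a fluid is moving at 0.79 m/s toward the emitter.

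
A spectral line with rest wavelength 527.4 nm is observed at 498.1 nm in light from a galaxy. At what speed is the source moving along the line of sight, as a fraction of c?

λ'/λ₀ = 0.9444 < 1 (blueshift), so the source is approaching.
λ'/λ₀ = √((1 − β)/(1 + β)) for an approaching source ⇒ β = (1 − r²)/(1 + r²) with r = λ'/λ₀.
β = (1 − 0.8920)/(1 + 0.8920) ≈ 0.057.

0.057c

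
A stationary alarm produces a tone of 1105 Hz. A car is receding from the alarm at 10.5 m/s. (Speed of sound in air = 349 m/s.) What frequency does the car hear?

Moving observer, stationary source: f' = f · (v − v_o)/v.
f' = 1105 × (349 − 10.5)/349 = 1105 × 338.5/349 ≈ 1072 Hz.

1072 Hz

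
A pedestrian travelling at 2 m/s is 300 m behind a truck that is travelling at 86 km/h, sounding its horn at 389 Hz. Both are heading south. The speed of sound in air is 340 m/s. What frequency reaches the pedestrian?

366 Hz

86 km/h = 23.89 m/s.
The pedestrian is behind, so the truck is moving away from it while the pedestrian is moving toward the truck.
General Doppler shift: f' = f · (v + v_o)/(v + v_s).
f' = 389 × (340 + 2)/(340 + 23.89) = 389 × 342/363.89 ≈ 366 Hz.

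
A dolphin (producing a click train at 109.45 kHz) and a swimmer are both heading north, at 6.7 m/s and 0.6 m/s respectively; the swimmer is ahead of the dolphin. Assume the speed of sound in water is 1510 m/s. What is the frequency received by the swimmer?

The swimmer is ahead, so the dolphin is moving toward it while the swimmer is moving away from the dolphin.
General Doppler shift: f' = f · (v − v_o)/(v − v_s).
f' = 109.45 × (1510 − 0.6)/(1510 − 6.7) = 109.45 × 1509.4/1503.3 ≈ 109.9 kHz.

109.9 kHz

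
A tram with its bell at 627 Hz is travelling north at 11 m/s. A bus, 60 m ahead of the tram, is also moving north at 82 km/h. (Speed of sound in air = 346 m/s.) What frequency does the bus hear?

82 km/h = 22.78 m/s.
The bus is ahead, so the tram is moving toward it while the bus is moving away from the tram.
Both move, so f' = f · (v − v_o)/(v − v_s).
f' = 627 × (346 − 22.78)/(346 − 11) = 627 × 323.22/335 ≈ 605 Hz.

605 Hz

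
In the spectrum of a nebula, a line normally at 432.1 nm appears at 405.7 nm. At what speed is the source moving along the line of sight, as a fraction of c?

0.063

λ'/λ₀ = 0.9389 < 1 (blueshift), so the source is approaching.
λ'/λ₀ = √((1 − β)/(1 + β)) for an approaching source ⇒ β = (1 − r²)/(1 + r²) with r = λ'/λ₀.
β = (1 − 0.8815)/(1 + 0.8815) ≈ 0.063.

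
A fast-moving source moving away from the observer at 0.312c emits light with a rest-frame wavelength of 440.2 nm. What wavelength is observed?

607.9 nm

Relativistic Doppler for wavelength: λ' = λ₀ · √((1 + β)/(1 − β)).
λ' = 440.2 × √(1.3120/0.6880) = 440.2 × 1.38093 ≈ 607.9 nm.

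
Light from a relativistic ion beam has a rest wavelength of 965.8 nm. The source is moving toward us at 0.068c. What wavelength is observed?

902.2 nm

Relativistic Doppler for wavelength: λ' = λ₀ · √((1 − β)/(1 + β)).
λ' = 965.8 × √(0.9320/1.0680) = 965.8 × 0.93416 ≈ 902.2 nm.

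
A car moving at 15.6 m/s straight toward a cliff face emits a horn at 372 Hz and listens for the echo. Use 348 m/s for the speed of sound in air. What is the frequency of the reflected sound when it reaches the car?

The cliff face receives the sound from a moving source: f₁ = f₀ · v/(v − v_e) = 372 × 348/332.4 ≈ 389 Hz.
On the return leg the car is a moving observer: f₂ = f₁ · (v + v_e)/v = 389 × 363.6/348 ≈ 407 Hz.

407 Hz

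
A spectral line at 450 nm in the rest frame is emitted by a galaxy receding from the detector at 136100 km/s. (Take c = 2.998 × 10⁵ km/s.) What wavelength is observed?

734.3 nm

β = v/c = 136100/299800 = 0.4540.
Relativistic Doppler for wavelength: λ' = λ₀ · √((1 + β)/(1 − β)).
λ' = 450 × √(1.4540/0.5460) = 450 × 1.63181 ≈ 734.3 nm.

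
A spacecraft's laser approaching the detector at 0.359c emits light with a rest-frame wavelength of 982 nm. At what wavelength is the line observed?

674.4 nm

Relativistic Doppler for wavelength: λ' = λ₀ · √((1 − β)/(1 + β)).
λ' = 982 × √(0.6410/1.3590) = 982 × 0.68678 ≈ 674.4 nm.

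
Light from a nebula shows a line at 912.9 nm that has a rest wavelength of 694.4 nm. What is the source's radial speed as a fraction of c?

λ'/λ₀ = 1.3147 > 1 (redshift), so the source is receding.
λ'/λ₀ = √((1 + β)/(1 − β)) for a receding source ⇒ β = (r² − 1)/(r² + 1) with r = λ'/λ₀.
β = (1.7283 − 1)/(1.7283 + 1) ≈ 0.267.

0.267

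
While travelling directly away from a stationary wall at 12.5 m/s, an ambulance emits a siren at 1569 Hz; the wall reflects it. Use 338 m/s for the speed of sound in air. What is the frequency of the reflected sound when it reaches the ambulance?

The wall receives the sound from a moving source: f₁ = f₀ · v/(v + v_e) = 1569 × 338/350.5 ≈ 1513 Hz.
On the return leg the ambulance is a moving observer: f₂ = f₁ · (v − v_e)/v = 1513 × 325.5/338 ≈ 1457 Hz.
Equivalently f₂ = f₀ · (v − v_e)/(v + v_e).

1457 Hz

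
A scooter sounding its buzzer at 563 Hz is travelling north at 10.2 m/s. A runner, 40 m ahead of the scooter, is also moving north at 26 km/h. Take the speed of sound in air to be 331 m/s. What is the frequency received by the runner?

568 Hz

26 km/h = 7.222 m/s.
The runner is ahead, so the scooter is moving toward it while the runner is moving away from the scooter.
With source approaching and observer receding, f' = f · (v − v_o)/(v − v_s).
f' = 563 × (331 − 7.222)/(331 − 10.2) = 563 × 323.78/320.8 ≈ 568 Hz.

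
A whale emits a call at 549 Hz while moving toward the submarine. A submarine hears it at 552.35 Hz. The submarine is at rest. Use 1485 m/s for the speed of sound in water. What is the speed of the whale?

f' = f · v/(v − v_s) ⇒ v_s = v · |1 − f/f'|.
v_s = 1485 × |1 − 549/552.35| = 1485 × 0.006065 ≈ 9.0 m/s.

9.0 m/s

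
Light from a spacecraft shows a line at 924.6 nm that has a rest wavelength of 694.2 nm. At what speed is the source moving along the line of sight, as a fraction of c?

0.279c

λ'/λ₀ = 1.3319 > 1 (redshift), so the source is receding.
λ'/λ₀ = √((1 + β)/(1 − β)) for a receding source ⇒ β = (r² − 1)/(r² + 1) with r = λ'/λ₀.
β = (1.7739 − 1)/(1.7739 + 1) ≈ 0.279.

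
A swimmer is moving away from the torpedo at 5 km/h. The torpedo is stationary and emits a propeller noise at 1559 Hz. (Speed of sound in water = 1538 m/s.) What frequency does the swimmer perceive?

5 km/h = 1.389 m/s.
Only the observer moves, away from the source, so f' = f · (v − v_o)/v.
f' = 1559 × (1538 − 1.389)/1538 = 1559 × 1536.6/1538 ≈ 1558 Hz.

1558 Hz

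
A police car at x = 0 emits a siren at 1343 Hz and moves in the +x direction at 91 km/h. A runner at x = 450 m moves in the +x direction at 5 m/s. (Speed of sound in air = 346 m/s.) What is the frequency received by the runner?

1428 Hz

91 km/h = 25.28 m/s.
The observer lies on the +x side, so the source is heading toward the observer and the observer is heading away from the source.
With source approaching and observer receding, f' = f · (v − v_o)/(v − v_s).
f' = 1343 × (346 − 5)/(346 − 25.28) = 1343 × 341/320.72 ≈ 1428 Hz.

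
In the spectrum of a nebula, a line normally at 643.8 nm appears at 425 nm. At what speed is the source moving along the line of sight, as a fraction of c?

λ'/λ₀ = 0.6601 < 1 (blueshift), so the source is approaching.
λ'/λ₀ = √((1 − β)/(1 + β)) for an approaching source ⇒ β = (1 − r²)/(1 + r²) with r = λ'/λ₀.
β = (1 − 0.4358)/(1 + 0.4358) ≈ 0.393.

0.393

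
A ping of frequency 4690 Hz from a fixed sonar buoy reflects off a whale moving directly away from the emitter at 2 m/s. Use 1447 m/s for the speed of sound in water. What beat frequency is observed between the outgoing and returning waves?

12.9 Hz

The whale first receives the wave as a moving observer: f₁ = f₀ · (v − u)/v = 4690 × (1447 − 2)/1447 ≈ 4683.52 Hz.
The reflection then acts as a moving source: f₂ = f₁ · v/(v + u) ≈ 4677.05 Hz.
Beat frequency: |f₂ − f₀| = 2u·f₀/(v + u) = 2 × 2 × 4690/1449 ≈ 12.9 Hz.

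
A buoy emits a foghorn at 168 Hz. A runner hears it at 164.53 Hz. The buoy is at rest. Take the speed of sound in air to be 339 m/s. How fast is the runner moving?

7.0 m/s

f' < f, so the runner is receding.
f' = f · (v − v_o)/v ⇒ v_o = v · |f'/f − 1|.
v_o = 339 × |164.53/168 − 1| = 339 × 0.02065 ≈ 7.0 m/s.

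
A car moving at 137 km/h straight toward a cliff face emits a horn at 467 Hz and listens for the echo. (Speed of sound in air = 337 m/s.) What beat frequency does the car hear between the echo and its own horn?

137 km/h = 38.06 m/s.
The cliff face receives the sound from a moving source: f₁ = f₀ · v/(v − v_e) = 467 × 337/298.94 ≈ 526.4 Hz.
On the return leg the car is a moving observer: f₂ = f₁ · (v + v_e)/v = 526.4 × 375.06/337 ≈ 585.9 Hz.
Beat against the emitted tone: |f₂ − f₀| = 2v_e·f₀/(v − v_e) = 2 × 38.06 × 467/298.94 ≈ 119 Hz.

119 Hz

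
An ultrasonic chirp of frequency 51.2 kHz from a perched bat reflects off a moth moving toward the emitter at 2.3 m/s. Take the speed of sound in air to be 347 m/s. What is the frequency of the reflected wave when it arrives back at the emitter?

At the moth (a moving observer), f₁ = f₀ · (v + u)/v = 51.2 × 349.3/347 ≈ 51.5 kHz.
The reflection then acts as a moving source: f₂ = f₁ · v/(v − u) ≈ 51.9 kHz.

51.9 kHz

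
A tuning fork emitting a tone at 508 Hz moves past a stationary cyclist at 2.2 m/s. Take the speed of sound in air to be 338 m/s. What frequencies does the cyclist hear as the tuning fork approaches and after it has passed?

Approaching: f₁ = f · v/(v − v_s) = 508 × 338/335.8 ≈ 511 Hz.
Receding: f₂ = f · v/(v + v_s) = 508 × 338/340.2 ≈ 505 Hz.

511 Hz approaching; 505 Hz receding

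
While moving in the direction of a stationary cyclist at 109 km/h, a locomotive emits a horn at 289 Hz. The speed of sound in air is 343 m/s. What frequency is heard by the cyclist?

317 Hz

109 km/h = 30.28 m/s.
Moving source, stationary observer: f' = f · v/(v − v_s) since the source is approaching.
f' = 289 × 343/(343 − 30.28) = 289 × 343/312.7 ≈ 317 Hz.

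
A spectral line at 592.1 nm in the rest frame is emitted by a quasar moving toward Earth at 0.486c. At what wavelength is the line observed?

Relativistic Doppler for wavelength: λ' = λ₀ · √((1 − β)/(1 + β)).
λ' = 592.1 × √(0.5140/1.4860) = 592.1 × 0.58813 ≈ 348.2 nm.

348.2 nm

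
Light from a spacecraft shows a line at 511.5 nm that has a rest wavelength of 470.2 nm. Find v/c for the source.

0.084c

λ'/λ₀ = 1.0878 > 1 (redshift), so the source is receding.
λ'/λ₀ = √((1 + β)/(1 − β)) for a receding source ⇒ β = (r² − 1)/(r² + 1) with r = λ'/λ₀.
β = (1.1834 − 1)/(1.1834 + 1) ≈ 0.084.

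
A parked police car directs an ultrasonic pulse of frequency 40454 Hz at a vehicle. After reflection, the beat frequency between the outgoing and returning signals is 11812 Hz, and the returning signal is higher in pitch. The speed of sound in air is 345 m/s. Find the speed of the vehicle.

Double Doppler shift off a moving reflector: f₂ = f₀ · (v + u)/(v − u) (u > 0 toward emitter).
Returning signal is higher, so f₂ = f₀ + Δf = 40454 + 11812 = 52266 Hz.
Rearranging, u = v · (f₂ − f₀)/(f₂ + f₀) = 345 × 11812/92720 ≈ 44 m/s.
So the vehicle is moving at 44 m/s toward the emitter.

44 m/s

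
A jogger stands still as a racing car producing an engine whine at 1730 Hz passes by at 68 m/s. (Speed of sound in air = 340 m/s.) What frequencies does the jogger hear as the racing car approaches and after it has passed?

Approaching: f₁ = f · v/(v − v_s) = 1730 × 340/272 ≈ 2162 Hz.
Receding: f₂ = f · v/(v + v_s) = 1730 × 340/408 ≈ 1442 Hz.

2162 Hz approaching; 1442 Hz receding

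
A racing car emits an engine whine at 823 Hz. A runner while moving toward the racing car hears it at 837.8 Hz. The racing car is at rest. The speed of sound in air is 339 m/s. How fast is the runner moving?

f' = f · (v + v_o)/v ⇒ v_o = v · |f'/f − 1|.
v_o = 339 × |837.8/823 − 1| = 339 × 0.01798 ≈ 6.1 m/s.

6.1 m/s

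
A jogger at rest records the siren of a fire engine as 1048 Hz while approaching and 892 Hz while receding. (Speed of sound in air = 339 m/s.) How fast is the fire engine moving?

f₁/f₂ = (v + v_s)/(v − v_s), so v_s = v · (f₁ − f₂)/(f₁ + f₂).
v_s = 339 × (1048 − 892)/(1048 + 892) = 339 × 156/1940 ≈ 27 m/s.

27 m/s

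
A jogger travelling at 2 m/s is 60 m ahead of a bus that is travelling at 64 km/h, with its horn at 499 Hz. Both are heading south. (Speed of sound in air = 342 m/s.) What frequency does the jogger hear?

523 Hz

64 km/h = 17.78 m/s.
The jogger is ahead, so the bus is moving toward it while the jogger is moving away from the bus.
With source approaching and observer receding, f' = f · (v − v_o)/(v − v_s).
f' = 499 × (342 − 2)/(342 − 17.78) = 499 × 340/324.22 ≈ 523 Hz.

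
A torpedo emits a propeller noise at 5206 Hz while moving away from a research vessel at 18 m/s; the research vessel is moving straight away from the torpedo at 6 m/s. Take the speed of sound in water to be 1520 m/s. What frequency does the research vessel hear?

General Doppler shift: f' = f · (v − v_o)/(v + v_s).
f' = 5206 × (1520 − 6)/(1520 + 18) = 5206 × 1514/1538 ≈ 5125 Hz.

5125 Hz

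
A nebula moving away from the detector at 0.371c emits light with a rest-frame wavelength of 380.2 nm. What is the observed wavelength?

561.3 nm

Relativistic Doppler for wavelength: λ' = λ₀ · √((1 + β)/(1 − β)).
λ' = 380.2 × √(1.3710/0.6290) = 380.2 × 1.47636 ≈ 561.3 nm.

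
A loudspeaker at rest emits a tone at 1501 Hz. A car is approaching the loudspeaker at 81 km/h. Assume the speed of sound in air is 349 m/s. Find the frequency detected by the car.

81 km/h = 22.5 m/s.
Only the observer moves, toward the source, so f' = f · (v + v_o)/v.
f' = 1501 × (349 + 22.5)/349 = 1501 × 371.5/349 ≈ 1598 Hz.

1598 Hz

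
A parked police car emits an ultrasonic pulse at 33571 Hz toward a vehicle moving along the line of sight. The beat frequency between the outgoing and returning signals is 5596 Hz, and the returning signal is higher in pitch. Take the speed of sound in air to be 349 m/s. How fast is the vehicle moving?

27 m/s

Double Doppler shift off a moving reflector: f₂ = f₀ · (v + u)/(v − u) (u > 0 toward emitter).
Returning signal is higher, so f₂ = f₀ + Δf = 33571 + 5596 = 39167 Hz.
Rearranging, u = v · (f₂ − f₀)/(f₂ + f₀) = 349 × 5596/72738 ≈ 27 m/s.
So the vehicle is moving at 27 m/s toward the emitter.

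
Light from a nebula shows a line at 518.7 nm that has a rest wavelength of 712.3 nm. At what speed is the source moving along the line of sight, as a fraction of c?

0.307

λ'/λ₀ = 0.7282 < 1 (blueshift), so the source is approaching.
λ'/λ₀ = √((1 − β)/(1 + β)) for an approaching source ⇒ β = (1 − r²)/(1 + r²) with r = λ'/λ₀.
β = (1 − 0.5303)/(1 + 0.5303) ≈ 0.307.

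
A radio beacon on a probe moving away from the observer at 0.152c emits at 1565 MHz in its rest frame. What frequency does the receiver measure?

Relativistic Doppler for frequency: f' = f₀ · √((1 − β)/(1 + β)).
f' = 1565 × √(0.8480/1.1520) = 1565 × 0.85797 ≈ 1342.7 MHz.

1342.7 MHz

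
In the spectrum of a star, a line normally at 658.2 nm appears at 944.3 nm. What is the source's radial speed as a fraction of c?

λ'/λ₀ = 1.4347 > 1 (redshift), so the source is receding.
λ'/λ₀ = √((1 + β)/(1 − β)) for a receding source ⇒ β = (r² − 1)/(r² + 1) with r = λ'/λ₀.
β = (2.0583 − 1)/(2.0583 + 1) ≈ 0.346.

0.346c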